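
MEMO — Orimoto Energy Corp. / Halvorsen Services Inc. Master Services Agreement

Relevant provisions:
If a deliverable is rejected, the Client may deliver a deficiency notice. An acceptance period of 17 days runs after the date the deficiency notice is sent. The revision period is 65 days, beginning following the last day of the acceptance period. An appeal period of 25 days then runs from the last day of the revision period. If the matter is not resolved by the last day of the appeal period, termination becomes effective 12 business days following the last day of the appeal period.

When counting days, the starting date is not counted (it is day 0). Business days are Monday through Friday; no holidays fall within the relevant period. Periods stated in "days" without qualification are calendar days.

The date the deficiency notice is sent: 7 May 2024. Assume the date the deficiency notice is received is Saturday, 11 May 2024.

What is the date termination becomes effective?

9 September 2024

Adding 17 calendar days to 7 May 2024 gives 24 May 2024, which is the last day of the acceptance period.
The last day of the revision period: 24 May 2024 + 65 days = 28 July 2024.
The last day of the appeal period: 25 calendar days after 28 July 2024 is 22 August 2024.
From Thursday, 22 August 2024, 12 business days (Aug 23, Aug 26, Aug 27, Aug 28, …, Sep 5, Sep 6, Sep 9, skipping weekends) brings us to Monday, 9 September 2024, which is the date termination becomes effective.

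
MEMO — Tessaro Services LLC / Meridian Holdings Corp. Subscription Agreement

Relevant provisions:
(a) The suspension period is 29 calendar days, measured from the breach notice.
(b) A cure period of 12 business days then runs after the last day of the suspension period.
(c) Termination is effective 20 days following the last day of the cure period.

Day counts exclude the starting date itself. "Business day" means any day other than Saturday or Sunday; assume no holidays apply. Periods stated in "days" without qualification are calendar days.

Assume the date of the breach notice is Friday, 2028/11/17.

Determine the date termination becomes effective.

Adding 29 calendar days to 2028/11/17 gives 2028/12/16, which is the last day of the suspension period.
From Saturday, 2028/12/16, 12 business days (Dec 18, Dec 19, Dec 20, Dec 21, …, Dec 29, Jan 1, Jan 2, skipping weekends) brings us to Tuesday, 2029/01/02, which is the last day of the cure period.
The date termination becomes effective: 2029/01/02 + 20 days = 2029/01/22.

2029/01/22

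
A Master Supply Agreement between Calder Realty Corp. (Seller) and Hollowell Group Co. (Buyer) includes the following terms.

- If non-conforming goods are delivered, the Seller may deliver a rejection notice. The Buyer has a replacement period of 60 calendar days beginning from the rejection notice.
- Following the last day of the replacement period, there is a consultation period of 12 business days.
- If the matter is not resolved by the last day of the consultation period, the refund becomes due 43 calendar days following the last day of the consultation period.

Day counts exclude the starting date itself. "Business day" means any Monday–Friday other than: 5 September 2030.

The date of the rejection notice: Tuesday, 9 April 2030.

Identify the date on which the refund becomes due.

The last day of the replacement period: 9 April 2030 + 60 days = 8 June 2030.
From Saturday, 8 June 2030, 12 business days (Jun 10, Jun 11, Jun 12, Jun 13, …, Jun 21, Jun 24, Jun 25, skipping weekends) brings us to Tuesday, 25 June 2030, which is the last day of the consultation period.
Adding 43 calendar days to 25 June 2030 gives 7 August 2030, which is the date on which the refund becomes due.

7 August 2030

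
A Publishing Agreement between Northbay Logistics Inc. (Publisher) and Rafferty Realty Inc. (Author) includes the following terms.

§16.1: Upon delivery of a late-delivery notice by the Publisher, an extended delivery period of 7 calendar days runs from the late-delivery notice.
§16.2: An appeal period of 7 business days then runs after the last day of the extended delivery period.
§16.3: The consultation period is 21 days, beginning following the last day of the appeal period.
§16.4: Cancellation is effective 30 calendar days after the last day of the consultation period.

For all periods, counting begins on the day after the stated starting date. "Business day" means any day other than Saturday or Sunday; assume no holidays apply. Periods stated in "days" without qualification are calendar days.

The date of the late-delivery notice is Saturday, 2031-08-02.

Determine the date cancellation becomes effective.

Adding 7 calendar days to 2031-08-02 gives 2031-08-09, which is the last day of the extended delivery period.
The last day of the appeal period: 7 business days after Saturday, 2031-08-09, skipping weekends — Aug 11, Aug 12, Aug 13, Aug 14, Aug 15, Aug 18, Aug 19 — lands on Tuesday, 2031-08-19.
The last day of the consultation period: 21 calendar days after 2031-08-19 is 2031-09-09.
The date cancellation becomes effective: 2031-09-09 + 30 days = 2031-10-09.

2031-10-09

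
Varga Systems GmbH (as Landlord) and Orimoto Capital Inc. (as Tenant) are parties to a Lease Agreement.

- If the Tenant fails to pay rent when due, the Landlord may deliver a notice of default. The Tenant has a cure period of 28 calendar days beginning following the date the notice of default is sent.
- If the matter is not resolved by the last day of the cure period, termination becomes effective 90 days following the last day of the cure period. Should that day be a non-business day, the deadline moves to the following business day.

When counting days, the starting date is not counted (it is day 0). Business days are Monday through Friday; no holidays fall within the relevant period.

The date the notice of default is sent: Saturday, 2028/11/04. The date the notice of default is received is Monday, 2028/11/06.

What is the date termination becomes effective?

The last day of the cure period: 28 calendar days after 2028/11/04 is 2028/12/02.
Adding 90 calendar days to 2028/12/02 gives 2029/03/02, which is the date termination becomes effective. 2029/03/02 is a Friday, so no roll-forward applies.

2029/03/02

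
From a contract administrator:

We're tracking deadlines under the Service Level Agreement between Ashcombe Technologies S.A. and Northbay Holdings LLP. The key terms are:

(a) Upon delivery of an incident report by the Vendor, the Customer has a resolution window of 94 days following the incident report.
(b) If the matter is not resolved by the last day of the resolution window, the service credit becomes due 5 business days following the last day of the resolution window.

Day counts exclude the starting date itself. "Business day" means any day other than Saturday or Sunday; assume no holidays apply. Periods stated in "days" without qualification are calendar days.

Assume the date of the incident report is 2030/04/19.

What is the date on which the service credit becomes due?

The last day of the resolution window: 94 calendar days after 2030/04/19 is 2030/07/22.
The date on which the service credit becomes due: 5 business days after Monday, 2030/07/22, skipping weekends — Jul 23, Jul 24, Jul 25, Jul 26, Jul 29 — lands on Monday, 2030/07/29.

2030/07/29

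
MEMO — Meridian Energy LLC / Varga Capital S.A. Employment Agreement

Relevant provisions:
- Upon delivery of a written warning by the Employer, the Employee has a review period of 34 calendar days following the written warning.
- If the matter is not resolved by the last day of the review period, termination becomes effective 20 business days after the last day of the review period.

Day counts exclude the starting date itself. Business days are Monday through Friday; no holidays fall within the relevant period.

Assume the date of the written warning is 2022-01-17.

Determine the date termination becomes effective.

2022-03-18

Adding 34 calendar days to 2022-01-17 gives 2022-02-20, which is the last day of the review period.
The date termination becomes effective: 20 business days after Sunday, 2022-02-20, skipping weekends — Feb 21, Feb 22, Feb 23, Feb 24, …, Mar 16, Mar 17, Mar 18 — lands on Friday, 2022-03-18.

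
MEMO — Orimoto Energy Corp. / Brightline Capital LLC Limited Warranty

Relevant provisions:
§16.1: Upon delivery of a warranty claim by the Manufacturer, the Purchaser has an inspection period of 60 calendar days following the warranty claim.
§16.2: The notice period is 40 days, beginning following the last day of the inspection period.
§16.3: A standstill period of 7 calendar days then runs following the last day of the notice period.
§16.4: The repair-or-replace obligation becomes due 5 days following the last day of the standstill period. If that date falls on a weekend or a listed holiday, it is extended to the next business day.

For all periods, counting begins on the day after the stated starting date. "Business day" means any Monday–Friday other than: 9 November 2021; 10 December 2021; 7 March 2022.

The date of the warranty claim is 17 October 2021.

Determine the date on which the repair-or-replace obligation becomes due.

The last day of the inspection period: 60 calendar days after 17 October 2021 is 16 December 2021.
The last day of the notice period: 40 calendar days after 16 December 2021 is 25 January 2022.
The last day of the standstill period: 7 calendar days after 25 January 2022 is 1 February 2022.
The date on which the repair-or-replace obligation becomes due: 5 calendar days after 1 February 2022 is 6 February 2022. That falls on a Sunday, so it rolls to the next business day, Monday, 7 February 2022.

7 February 2022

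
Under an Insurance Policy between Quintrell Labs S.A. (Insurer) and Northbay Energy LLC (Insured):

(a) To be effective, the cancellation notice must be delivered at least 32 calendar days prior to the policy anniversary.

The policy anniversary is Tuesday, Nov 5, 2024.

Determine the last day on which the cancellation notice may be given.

Oct 4, 2024

Counting back 32 calendar days from Nov 5, 2024 gives Oct 4, 2024.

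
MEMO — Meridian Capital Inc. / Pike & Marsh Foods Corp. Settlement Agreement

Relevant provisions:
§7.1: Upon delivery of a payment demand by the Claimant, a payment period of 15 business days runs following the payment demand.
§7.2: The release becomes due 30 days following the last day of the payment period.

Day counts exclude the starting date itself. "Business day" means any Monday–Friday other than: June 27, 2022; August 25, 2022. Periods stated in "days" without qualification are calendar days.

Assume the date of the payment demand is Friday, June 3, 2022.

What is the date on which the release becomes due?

The last day of the payment period: 15 business days after Friday, June 3, 2022, skipping weekends — Jun 6, Jun 7, Jun 8, Jun 9, …, Jun 22, Jun 23, Jun 24 — lands on Friday, June 24, 2022.
Adding 30 calendar days to June 24, 2022 gives July 24, 2022, which is the date on which the release becomes due.

July 24, 2022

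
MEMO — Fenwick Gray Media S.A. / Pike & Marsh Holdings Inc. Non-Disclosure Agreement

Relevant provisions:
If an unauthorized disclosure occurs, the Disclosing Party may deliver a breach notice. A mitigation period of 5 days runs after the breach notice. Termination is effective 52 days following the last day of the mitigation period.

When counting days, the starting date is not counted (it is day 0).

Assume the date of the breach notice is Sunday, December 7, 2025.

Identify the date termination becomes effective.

The last day of the mitigation period: December 7, 2025 + 5 days = December 12, 2025.
Adding 52 calendar days to December 12, 2025 gives February 2, 2026, which is the date termination becomes effective.

February 2, 2026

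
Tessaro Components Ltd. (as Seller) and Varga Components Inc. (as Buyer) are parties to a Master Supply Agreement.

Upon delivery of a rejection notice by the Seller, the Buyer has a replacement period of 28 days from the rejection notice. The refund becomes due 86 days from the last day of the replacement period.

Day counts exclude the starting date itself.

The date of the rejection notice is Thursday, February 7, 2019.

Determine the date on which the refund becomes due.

The last day of the replacement period: February 7, 2019 + 28 days = March 7, 2019.
The date on which the refund becomes due: March 7, 2019 + 86 days = June 1, 2019.

June 1, 2019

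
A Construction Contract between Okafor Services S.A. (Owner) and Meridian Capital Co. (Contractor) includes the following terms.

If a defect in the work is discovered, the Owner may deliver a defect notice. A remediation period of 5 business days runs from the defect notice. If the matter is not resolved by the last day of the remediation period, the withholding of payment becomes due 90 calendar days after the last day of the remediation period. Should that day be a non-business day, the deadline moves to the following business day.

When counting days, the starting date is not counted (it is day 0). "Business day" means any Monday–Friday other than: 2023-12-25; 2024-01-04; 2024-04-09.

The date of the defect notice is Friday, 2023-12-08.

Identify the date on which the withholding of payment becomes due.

2024-03-14

From Friday, 2023-12-08, 5 business days (Dec 11, Dec 12, Dec 13, Dec 14, Dec 15, skipping weekends) brings us to Friday, 2023-12-15, which is the last day of the remediation period.
The date on which the withholding of payment becomes due: 2023-12-15 + 90 days = 2024-03-14. 2024-03-14 is a Thursday and is not a listed holiday, so no roll-forward applies.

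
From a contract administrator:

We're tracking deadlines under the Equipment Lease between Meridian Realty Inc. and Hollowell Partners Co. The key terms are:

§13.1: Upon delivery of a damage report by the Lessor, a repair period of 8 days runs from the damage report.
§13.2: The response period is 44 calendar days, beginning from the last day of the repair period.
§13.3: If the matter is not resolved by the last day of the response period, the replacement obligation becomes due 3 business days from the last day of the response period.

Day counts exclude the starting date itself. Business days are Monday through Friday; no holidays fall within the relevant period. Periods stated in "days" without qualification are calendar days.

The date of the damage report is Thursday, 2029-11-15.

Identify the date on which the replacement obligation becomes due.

2030-01-09

Adding 8 calendar days to 2029-11-15 gives 2029-11-23, which is the last day of the repair period.
The last day of the response period: 2029-11-23 + 44 days = 2030-01-06.
The date on which the replacement obligation becomes due: counting 3 business days from Sunday, 2030-01-06 (Jan 7, Jan 8, Jan 9, skipping weekends) reaches Wednesday, 2030-01-09.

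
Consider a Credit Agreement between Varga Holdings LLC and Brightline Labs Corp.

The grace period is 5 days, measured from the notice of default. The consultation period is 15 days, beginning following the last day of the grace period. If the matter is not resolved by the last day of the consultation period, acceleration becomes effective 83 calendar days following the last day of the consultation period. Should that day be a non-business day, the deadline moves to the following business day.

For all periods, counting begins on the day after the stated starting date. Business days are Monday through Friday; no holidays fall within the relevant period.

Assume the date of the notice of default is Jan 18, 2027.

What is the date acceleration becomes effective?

May 3, 2027

The last day of the grace period: 5 calendar days after Jan 18, 2027 is Jan 23, 2027.
The last day of the consultation period: Jan 23, 2027 + 15 days = Feb 7, 2027.
The date acceleration becomes effective: Feb 7, 2027 + 83 days = May 1, 2027. That falls on a Saturday, so it rolls to the next business day, Monday, May 3, 2027.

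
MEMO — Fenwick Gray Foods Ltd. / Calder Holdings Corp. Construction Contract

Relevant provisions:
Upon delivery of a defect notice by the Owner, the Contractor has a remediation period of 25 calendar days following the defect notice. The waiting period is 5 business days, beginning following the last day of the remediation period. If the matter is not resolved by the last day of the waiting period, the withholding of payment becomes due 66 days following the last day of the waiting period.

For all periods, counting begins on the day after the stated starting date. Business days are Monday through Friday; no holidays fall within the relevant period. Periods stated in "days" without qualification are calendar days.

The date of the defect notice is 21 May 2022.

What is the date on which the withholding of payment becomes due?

The last day of the remediation period: 21 May 2022 + 25 days = 15 June 2022.
The last day of the waiting period: 5 business days after Wednesday, 15 June 2022, skipping weekends — Jun 16, Jun 17, Jun 20, Jun 21, Jun 22 — lands on Wednesday, 22 June 2022.
Adding 66 calendar days to 22 June 2022 gives 27 August 2022, which is the date on which the withholding of payment becomes due.

27 August 2022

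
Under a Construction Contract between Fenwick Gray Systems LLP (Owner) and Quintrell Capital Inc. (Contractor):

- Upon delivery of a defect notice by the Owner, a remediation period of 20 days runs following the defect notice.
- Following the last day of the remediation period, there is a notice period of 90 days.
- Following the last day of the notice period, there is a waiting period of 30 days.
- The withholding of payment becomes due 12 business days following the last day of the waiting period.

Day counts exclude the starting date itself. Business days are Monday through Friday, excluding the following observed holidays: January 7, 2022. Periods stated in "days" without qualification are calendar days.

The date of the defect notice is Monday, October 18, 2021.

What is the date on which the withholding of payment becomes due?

March 23, 2022

Adding 20 calendar days to October 18, 2021 gives November 7, 2021, which is the last day of the remediation period.
The last day of the notice period: November 7, 2021 + 90 days = February 5, 2022.
The last day of the waiting period: 30 calendar days after February 5, 2022 is March 7, 2022.
The date on which the withholding of payment becomes due: 12 business days after Monday, March 7, 2022, skipping weekends — Mar 8, Mar 9, Mar 10, Mar 11, …, Mar 21, Mar 22, Mar 23 — lands on Wednesday, March 23, 2022.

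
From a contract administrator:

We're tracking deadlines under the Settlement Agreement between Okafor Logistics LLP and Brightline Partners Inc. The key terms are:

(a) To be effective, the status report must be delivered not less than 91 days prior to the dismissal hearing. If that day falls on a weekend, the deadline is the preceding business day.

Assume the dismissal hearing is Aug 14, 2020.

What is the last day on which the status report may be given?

May 15, 2020

Aug 14, 2020 minus 91 days is May 15, 2020. That is a Friday, so no adjustment is needed.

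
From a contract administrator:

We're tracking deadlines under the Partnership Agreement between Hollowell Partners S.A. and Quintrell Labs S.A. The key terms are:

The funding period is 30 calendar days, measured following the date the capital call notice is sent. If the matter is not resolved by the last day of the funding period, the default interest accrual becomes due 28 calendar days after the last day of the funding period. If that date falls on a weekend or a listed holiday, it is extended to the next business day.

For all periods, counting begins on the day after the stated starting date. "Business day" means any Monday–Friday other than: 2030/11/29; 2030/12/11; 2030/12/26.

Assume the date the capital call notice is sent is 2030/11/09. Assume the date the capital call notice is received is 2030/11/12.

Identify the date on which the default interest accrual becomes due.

2031/01/06

The last day of the funding period: 2030/11/09 + 30 days = 2030/12/09.
Adding 28 calendar days to 2030/12/09 gives 2031/01/06, which is the date on which the default interest accrual becomes due. 2031/01/06 is a Monday and is not a listed holiday, so no roll-forward applies.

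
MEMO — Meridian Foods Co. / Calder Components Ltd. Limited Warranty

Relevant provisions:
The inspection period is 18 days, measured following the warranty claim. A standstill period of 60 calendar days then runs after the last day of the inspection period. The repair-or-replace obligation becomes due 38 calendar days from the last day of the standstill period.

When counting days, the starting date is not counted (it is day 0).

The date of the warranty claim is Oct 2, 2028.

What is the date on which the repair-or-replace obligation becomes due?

The last day of the inspection period: 18 calendar days after Oct 2, 2028 is Oct 20, 2028.
Adding 60 calendar days to Oct 20, 2028 gives Dec 19, 2028, which is the last day of the standstill period.
The date on which the repair-or-replace obligation becomes due: Dec 19, 2028 + 38 days = Jan 26, 2029.

Jan 26, 2029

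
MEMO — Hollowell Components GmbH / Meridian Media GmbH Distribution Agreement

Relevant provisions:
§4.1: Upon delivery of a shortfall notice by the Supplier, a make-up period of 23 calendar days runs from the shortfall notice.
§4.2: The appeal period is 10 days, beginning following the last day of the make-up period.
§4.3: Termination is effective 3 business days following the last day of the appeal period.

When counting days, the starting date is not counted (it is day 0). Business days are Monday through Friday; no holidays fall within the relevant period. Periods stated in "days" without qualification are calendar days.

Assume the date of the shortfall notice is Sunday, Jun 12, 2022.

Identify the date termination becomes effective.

The last day of the make-up period: 23 calendar days after Jun 12, 2022 is Jul 5, 2022.
Adding 10 calendar days to Jul 5, 2022 gives Jul 15, 2022, which is the last day of the appeal period.
From Friday, Jul 15, 2022, 3 business days (Jul 18, Jul 19, Jul 20, skipping weekends) brings us to Wednesday, Jul 20, 2022, which is the date termination becomes effective.

Jul 20, 2022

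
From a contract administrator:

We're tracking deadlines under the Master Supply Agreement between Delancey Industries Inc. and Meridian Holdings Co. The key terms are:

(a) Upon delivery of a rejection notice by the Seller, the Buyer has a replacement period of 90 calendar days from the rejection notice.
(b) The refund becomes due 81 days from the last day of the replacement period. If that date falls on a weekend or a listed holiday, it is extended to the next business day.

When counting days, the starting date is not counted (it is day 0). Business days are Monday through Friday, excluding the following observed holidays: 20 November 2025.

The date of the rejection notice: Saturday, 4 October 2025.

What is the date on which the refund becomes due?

The last day of the replacement period: 4 October 2025 + 90 days = 2 January 2026.
The date on which the refund becomes due: 2 January 2026 + 81 days = 24 March 2026. 24 March 2026 is a Tuesday and is not a listed holiday, so no roll-forward applies.

24 March 2026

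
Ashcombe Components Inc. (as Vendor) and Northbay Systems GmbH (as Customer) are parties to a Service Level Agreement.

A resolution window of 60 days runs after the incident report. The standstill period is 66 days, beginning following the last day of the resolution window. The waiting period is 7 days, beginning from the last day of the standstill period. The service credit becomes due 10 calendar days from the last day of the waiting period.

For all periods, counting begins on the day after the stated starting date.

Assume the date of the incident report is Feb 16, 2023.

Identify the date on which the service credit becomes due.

Adding 60 calendar days to Feb 16, 2023 gives Apr 17, 2023, which is the last day of the resolution window.
The last day of the standstill period: Apr 17, 2023 + 66 days = Jun 22, 2023.
The last day of the waiting period: Jun 22, 2023 + 7 days = Jun 29, 2023.
The date on which the service credit becomes due: Jun 29, 2023 + 10 days = Jul 9, 2023.

Jul 9, 2023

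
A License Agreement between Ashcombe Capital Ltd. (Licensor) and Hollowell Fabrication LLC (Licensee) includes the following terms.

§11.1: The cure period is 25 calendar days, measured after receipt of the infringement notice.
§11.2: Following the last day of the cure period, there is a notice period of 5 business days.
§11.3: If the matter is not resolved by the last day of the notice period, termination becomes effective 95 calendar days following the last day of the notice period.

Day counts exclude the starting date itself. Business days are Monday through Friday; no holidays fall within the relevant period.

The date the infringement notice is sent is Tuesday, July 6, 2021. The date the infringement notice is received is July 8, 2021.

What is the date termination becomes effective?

Adding 25 calendar days to July 8, 2021 gives August 2, 2021, which is the last day of the cure period.
The last day of the notice period: 5 business days after Monday, August 2, 2021, skipping weekends — Aug 3, Aug 4, Aug 5, Aug 6, Aug 9 — lands on Monday, August 9, 2021.
Adding 95 calendar days to August 9, 2021 gives November 12, 2021, which is the date termination becomes effective.

November 12, 2021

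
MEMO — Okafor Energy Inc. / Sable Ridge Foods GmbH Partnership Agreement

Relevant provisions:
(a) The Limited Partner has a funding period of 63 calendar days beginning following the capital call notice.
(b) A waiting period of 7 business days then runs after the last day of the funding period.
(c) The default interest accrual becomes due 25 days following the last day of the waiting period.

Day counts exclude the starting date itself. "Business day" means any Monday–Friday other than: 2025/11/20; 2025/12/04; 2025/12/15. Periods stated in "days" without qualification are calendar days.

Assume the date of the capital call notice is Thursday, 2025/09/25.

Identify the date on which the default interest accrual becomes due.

The last day of the funding period: 63 calendar days after 2025/09/25 is 2025/11/27.
The last day of the waiting period: counting 7 business days from Thursday, 2025/11/27 (Nov 28, Dec 1, Dec 2, Dec 3, Dec 5, Dec 8, Dec 9, skipping weekends and the listed holiday on Dec 4) reaches Tuesday, 2025/12/09.
The date on which the default interest accrual becomes due: 25 calendar days after 2025/12/09 is 2026/01/03.

2026/01/03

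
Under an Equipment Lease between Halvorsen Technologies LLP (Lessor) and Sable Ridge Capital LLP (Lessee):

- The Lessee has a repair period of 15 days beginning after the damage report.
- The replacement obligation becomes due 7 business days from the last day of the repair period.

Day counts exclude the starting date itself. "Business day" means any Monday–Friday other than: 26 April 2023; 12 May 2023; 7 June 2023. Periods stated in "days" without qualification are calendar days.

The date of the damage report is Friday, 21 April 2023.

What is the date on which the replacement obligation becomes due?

The last day of the repair period: 21 April 2023 + 15 days = 6 May 2023.
From Saturday, 6 May 2023, 7 business days (May 8, May 9, May 10, May 11, May 15, May 16, May 17, skipping weekends and the listed holiday on May 12) brings us to Wednesday, 17 May 2023, which is the date on which the replacement obligation becomes due.

17 May 2023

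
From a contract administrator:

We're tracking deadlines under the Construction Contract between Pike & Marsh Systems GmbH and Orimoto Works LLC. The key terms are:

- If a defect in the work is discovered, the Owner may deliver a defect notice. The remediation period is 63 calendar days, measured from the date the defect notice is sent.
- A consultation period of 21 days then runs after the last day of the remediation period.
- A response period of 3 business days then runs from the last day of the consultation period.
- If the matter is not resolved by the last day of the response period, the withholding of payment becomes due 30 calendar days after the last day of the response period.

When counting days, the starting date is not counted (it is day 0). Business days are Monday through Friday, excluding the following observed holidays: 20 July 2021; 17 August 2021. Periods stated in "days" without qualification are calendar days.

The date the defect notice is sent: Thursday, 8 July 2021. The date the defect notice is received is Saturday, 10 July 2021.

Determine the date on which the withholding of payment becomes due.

The last day of the remediation period: 63 calendar days after 8 July 2021 is 9 September 2021.
The last day of the consultation period: 21 calendar days after 9 September 2021 is 30 September 2021.
The last day of the response period: counting 3 business days from Thursday, 30 September 2021 (Oct 1, Oct 4, Oct 5, skipping weekends) reaches Tuesday, 5 October 2021.
The date on which the withholding of payment becomes due: 5 October 2021 + 30 days = 4 November 2021.

4 November 2021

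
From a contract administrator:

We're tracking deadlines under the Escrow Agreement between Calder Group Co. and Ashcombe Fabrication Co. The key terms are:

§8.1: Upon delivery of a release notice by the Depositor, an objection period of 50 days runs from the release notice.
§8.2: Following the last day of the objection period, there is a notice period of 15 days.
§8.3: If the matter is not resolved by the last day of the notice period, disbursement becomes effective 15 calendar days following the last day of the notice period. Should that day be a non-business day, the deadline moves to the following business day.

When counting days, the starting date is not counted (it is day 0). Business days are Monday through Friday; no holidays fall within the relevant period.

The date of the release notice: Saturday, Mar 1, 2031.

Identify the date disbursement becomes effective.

Adding 50 calendar days to Mar 1, 2031 gives Apr 20, 2031, which is the last day of the objection period.
The last day of the notice period: Apr 20, 2031 + 15 days = May 5, 2031.
The date disbursement becomes effective: 15 calendar days after May 5, 2031 is May 20, 2031. May 20, 2031 is a Tuesday, so no roll-forward applies.

May 20, 2031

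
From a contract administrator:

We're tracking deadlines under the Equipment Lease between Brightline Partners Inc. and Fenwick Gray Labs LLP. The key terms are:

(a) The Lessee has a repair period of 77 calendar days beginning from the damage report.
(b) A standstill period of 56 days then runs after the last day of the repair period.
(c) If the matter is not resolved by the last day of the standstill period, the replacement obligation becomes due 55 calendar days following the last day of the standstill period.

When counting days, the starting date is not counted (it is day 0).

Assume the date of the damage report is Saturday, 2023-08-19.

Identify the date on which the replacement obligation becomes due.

2024-02-23

The last day of the repair period: 77 calendar days after 2023-08-19 is 2023-11-04.
The last day of the standstill period: 2023-11-04 + 56 days = 2023-12-30.
The date on which the replacement obligation becomes due: 2023-12-30 + 55 days = 2024-02-23.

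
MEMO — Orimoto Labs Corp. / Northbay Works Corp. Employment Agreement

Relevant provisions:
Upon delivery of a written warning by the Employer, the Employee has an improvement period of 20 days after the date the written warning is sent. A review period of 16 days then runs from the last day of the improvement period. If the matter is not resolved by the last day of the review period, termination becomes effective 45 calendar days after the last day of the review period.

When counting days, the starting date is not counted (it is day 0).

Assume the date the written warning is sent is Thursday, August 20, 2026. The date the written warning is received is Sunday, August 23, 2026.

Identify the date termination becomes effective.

November 9, 2026

Adding 20 calendar days to August 20, 2026 gives September 9, 2026, which is the last day of the improvement period.
The last day of the review period: September 9, 2026 + 16 days = September 25, 2026.
The date termination becomes effective: 45 calendar days after September 25, 2026 is November 9, 2026.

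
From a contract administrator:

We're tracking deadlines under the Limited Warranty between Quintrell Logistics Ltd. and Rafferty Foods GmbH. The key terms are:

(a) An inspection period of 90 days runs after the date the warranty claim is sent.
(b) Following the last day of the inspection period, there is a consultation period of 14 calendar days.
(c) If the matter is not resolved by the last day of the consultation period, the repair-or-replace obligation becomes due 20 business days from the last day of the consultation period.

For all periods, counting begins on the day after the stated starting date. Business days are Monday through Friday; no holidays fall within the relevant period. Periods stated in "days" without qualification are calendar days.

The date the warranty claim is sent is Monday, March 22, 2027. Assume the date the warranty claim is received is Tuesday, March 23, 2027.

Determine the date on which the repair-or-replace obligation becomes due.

July 30, 2027

The last day of the inspection period: March 22, 2027 + 90 days = June 20, 2027.
The last day of the consultation period: June 20, 2027 + 14 days = July 4, 2027.
The date on which the repair-or-replace obligation becomes due: 20 business days after Sunday, July 4, 2027, skipping weekends — Jul 5, Jul 6, Jul 7, Jul 8, …, Jul 28, Jul 29, Jul 30 — lands on Friday, July 30, 2027.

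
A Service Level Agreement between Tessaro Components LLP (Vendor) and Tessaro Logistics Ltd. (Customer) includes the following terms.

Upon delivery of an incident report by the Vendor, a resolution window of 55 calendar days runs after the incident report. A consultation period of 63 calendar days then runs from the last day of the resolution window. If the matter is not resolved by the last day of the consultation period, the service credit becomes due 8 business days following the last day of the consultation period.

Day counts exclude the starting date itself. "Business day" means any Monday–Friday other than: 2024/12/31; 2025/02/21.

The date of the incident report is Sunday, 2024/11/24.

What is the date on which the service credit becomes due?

2025/04/02

The last day of the resolution window: 55 calendar days after 2024/11/24 is 2025/01/18.
The last day of the consultation period: 63 calendar days after 2025/01/18 is 2025/03/22.
The date on which the service credit becomes due: counting 8 business days from Saturday, 2025/03/22 (Mar 24, Mar 25, Mar 26, Mar 27, Mar 28, Mar 31, Apr 1, Apr 2, skipping weekends) reaches Wednesday, 2025/04/02.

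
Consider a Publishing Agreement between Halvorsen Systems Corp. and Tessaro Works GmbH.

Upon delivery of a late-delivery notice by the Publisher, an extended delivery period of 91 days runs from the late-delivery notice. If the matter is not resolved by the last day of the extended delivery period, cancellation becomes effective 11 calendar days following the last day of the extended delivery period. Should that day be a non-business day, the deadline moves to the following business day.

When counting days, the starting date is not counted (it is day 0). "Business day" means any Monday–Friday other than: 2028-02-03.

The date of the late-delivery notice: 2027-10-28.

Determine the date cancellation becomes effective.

2028-02-07

The last day of the extended delivery period: 91 calendar days after 2027-10-28 is 2028-01-27.
The date cancellation becomes effective: 11 calendar days after 2028-01-27 is 2028-02-07. 2028-02-07 is a Monday and is not a listed holiday, so no roll-forward applies.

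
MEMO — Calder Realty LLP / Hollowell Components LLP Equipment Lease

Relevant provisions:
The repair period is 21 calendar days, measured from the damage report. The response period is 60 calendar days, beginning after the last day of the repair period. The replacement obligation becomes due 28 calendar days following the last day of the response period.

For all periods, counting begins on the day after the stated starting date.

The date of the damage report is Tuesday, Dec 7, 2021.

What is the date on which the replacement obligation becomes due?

The last day of the repair period: Dec 7, 2021 + 21 days = Dec 28, 2021.
The last day of the response period: Dec 28, 2021 + 60 days = Feb 26, 2022.
The date on which the replacement obligation becomes due: Feb 26, 2022 + 28 days = Mar 26, 2022.

Mar 26, 2022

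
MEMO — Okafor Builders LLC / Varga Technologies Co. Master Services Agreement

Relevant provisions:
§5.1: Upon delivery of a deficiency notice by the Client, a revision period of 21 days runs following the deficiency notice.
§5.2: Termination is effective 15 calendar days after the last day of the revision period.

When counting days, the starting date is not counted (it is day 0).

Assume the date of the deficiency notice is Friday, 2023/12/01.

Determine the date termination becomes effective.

2024/01/06

The last day of the revision period: 2023/12/01 + 21 days = 2023/12/22.
The date termination becomes effective: 15 calendar days after 2023/12/22 is 2024/01/06.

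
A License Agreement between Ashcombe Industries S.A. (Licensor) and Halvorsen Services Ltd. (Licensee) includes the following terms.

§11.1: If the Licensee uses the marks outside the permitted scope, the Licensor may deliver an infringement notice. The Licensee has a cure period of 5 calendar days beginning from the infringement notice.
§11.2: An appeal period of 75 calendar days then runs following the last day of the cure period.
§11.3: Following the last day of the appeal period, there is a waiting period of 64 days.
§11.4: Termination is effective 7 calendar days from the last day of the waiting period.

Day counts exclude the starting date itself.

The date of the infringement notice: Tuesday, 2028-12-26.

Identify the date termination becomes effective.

Adding 5 calendar days to 2028-12-26 gives 2028-12-31, which is the last day of the cure period.
The last day of the appeal period: 75 calendar days after 2028-12-31 is 2029-03-16.
Adding 64 calendar days to 2029-03-16 gives 2029-05-19, which is the last day of the waiting period.
The date termination becomes effective: 2029-05-19 + 7 days = 2029-05-26.

2029-05-26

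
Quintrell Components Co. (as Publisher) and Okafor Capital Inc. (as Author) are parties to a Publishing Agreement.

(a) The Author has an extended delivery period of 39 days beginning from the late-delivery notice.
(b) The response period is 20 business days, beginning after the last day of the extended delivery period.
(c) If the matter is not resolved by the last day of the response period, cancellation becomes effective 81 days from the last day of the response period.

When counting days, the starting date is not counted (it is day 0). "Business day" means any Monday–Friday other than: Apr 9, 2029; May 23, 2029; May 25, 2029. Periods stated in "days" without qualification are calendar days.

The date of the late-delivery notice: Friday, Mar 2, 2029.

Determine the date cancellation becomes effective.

Jul 28, 2029

Adding 39 calendar days to Mar 2, 2029 gives Apr 10, 2029, which is the last day of the extended delivery period.
The last day of the response period: 20 business days after Tuesday, Apr 10, 2029, skipping weekends — Apr 11, Apr 12, Apr 13, Apr 16, …, May 4, May 7, May 8 — lands on Tuesday, May 8, 2029.
The date cancellation becomes effective: May 8, 2029 + 81 days = Jul 28, 2029.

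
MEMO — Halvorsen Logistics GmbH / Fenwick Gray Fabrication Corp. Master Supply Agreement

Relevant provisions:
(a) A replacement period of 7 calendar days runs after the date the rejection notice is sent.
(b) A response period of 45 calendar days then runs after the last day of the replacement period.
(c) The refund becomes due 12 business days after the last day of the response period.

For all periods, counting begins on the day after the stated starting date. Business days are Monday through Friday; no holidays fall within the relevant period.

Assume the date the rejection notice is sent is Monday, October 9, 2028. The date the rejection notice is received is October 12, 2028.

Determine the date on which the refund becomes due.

December 18, 2028

Adding 7 calendar days to October 9, 2028 gives October 16, 2028, which is the last day of the replacement period.
The last day of the response period: 45 calendar days after October 16, 2028 is November 30, 2028.
The date on which the refund becomes due: 12 business days after Thursday, November 30, 2028, skipping weekends — Dec 1, Dec 4, Dec 5, Dec 6, …, Dec 14, Dec 15, Dec 18 — lands on Monday, December 18, 2028.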